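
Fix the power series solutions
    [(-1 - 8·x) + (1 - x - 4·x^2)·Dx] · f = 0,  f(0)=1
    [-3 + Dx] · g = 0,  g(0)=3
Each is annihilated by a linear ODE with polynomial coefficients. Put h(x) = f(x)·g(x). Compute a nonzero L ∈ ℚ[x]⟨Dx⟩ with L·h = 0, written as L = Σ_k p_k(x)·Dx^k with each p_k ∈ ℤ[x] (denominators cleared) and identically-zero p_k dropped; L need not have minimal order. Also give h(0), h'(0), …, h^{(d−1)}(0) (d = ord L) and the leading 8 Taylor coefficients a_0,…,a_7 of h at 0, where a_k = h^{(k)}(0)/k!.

L = (4 + 5·x - 12·x^2) + (-1 + x + 4·x^2)·Dx  (order 1).
h: a_k = 3, 12, 75/2, 99, 2073/8, 3306/5, 136059/80, 243423/56, …
ICs: h(0) = 3.

f: a_k = 1, 1, 5, 9, 29, 65, 181, 441, …
g: a_k = 3, 9, 27/2, 27/2, 81/8, 243/40, 243/80, 729/560, …
h₀=f·g: eliminate ⇒ L₀, order ≤ 1·1.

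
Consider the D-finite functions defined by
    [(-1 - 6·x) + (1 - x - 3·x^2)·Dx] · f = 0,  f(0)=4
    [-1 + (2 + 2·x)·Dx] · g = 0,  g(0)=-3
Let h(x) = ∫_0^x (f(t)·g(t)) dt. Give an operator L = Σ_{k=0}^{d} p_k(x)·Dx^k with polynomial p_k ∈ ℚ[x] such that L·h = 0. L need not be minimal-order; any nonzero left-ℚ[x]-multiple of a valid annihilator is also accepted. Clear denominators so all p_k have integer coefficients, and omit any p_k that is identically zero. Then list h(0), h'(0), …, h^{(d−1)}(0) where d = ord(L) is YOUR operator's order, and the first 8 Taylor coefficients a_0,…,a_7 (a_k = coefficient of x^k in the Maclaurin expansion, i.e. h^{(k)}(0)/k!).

L = (3 + 13·x + 9·x^2)·Dx + (-2 + 8·x^2 + 6·x^3)·Dx^2  (order 2).
h: a_k = 0, -12, -9, -35/2, -429/16, -8457/160, -12509/128, -353013/1792, …
ICs: h(0) = 0, h′(0) = -12.

f: a_k = 4, 4, 16, 28, 76, 160, 388, 868, …
g: a_k = -3, -3/2, 3/8, -3/16, 15/128, -21/256, 63/1024, -99/2048, …
L₀ := L_f ⊗_s L_g (sym. prod.), ord ≤ 1.
Integrate: L := L₀·Dx.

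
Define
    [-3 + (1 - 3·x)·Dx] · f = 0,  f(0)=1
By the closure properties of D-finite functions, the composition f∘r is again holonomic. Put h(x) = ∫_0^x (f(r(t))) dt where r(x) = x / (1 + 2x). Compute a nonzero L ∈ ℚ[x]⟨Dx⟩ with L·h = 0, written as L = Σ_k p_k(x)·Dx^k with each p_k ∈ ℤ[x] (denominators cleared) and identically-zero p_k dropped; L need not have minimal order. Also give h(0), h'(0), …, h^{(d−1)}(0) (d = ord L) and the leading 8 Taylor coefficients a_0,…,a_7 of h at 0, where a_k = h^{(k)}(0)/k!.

L = 3·Dx + (-1 - x + 2·x^2)·Dx^2  (order 2).
h: a_k = 0, 1, 3/2, 1, 3/4, 3/5, 1/2, 3/7, …
ICs: h(0) = 0, h′(0) = 1.

f: a_k = 1, 3, 9, 27, 81, 243, 729, 2187, …
f∘r: x↦r, Dx↦Dx/r' in L_f ⇒ L₀.
Integrate: L := L₀·Dx.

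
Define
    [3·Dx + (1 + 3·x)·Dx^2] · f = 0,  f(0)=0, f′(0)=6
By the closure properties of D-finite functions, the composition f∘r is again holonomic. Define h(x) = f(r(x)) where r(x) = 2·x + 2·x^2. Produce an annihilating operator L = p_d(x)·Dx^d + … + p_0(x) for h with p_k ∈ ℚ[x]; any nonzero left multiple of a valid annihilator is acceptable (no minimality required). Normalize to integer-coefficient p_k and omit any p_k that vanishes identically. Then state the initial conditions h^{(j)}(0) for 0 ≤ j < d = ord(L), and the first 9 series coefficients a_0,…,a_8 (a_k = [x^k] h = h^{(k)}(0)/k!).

f: a_k = 0, 6, -9, 18, -81/2, 486/5, -243, 4374/7, -6561/4, …
f∘r: x↦r, Dx↦Dx/r' in L_f ⇒ L₀.
L = (4 + 12·x + 12·x^2)·Dx + (1 + 8·x + 18·x^2 + 12·x^3)·Dx^2  (order 2).
h: a_k = 0, 12, -24, 72, -252, 4752/5, -3744, 106272/7, -62856, …
ICs: h(0) = 0, h′(0) = 12.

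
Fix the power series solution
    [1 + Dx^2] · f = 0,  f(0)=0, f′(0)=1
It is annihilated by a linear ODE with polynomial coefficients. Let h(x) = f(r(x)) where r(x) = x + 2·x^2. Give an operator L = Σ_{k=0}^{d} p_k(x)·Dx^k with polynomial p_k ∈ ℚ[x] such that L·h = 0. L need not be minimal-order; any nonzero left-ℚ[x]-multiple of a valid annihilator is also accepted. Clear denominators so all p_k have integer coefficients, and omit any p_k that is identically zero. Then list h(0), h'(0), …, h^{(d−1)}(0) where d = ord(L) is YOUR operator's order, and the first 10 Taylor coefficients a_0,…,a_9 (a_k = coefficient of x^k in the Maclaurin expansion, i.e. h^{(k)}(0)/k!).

f: a_k = 0, 1, 0, -1/6, 0, 1/120, 0, -1/5040, 0, 1/362880, …
h₀=f(r): pull back L_f along r ⇒ L₀.
L = (1 + 12·x + 48·x^2 + 64·x^3) - 4·Dx + (1 + 4·x)·Dx^2  (order 2).
h: a_k = 0, 1, 2, -1/6, -1, -239/120, -5/4, 1679/5040, 239/360, 235873/362880, …
ICs: h(0) = 0, h′(0) = 1.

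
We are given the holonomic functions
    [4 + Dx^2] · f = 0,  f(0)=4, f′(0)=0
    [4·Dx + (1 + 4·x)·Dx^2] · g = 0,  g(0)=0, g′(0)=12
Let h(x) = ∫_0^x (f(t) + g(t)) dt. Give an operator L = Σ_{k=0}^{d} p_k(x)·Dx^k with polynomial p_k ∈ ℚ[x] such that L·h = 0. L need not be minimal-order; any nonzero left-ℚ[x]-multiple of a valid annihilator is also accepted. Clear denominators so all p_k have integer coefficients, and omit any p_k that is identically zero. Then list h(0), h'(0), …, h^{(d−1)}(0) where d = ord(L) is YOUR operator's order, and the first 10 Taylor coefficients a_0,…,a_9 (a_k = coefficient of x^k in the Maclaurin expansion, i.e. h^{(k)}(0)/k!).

L = (400 + 128·x + 256·x^2)·Dx^2 + (36 + 176·x + 192·x^2 + 256·x^3)·Dx^3 + (100 + 32·x + 64·x^2)·Dx^4 + (9 + 44·x + 48·x^2 + 64·x^3)·Dx^5  (order 5).
h: a_k = 0, 4, 6, -32/3, 16, -568/15, 512/5, -13168/45, 6144/7, -7741432/2835, …
ICs: h(0) = 0, h′(0) = 4, h′′(0) = 12, h′′′(0) = -64, h′′′′(0) = 384.

f: a_k = 4, 0, -8, 0, 8/3, 0, -16/45, 0, 8/315, 0, …
g: a_k = 0, 12, -24, 64, -192, 3072/5, -2048, 49152/7, -24576, 262144/3, …
L₀ := lclm(L_f,L_g); ord L₀ ≤ 2+2.
Integrate: L := L₀·Dx.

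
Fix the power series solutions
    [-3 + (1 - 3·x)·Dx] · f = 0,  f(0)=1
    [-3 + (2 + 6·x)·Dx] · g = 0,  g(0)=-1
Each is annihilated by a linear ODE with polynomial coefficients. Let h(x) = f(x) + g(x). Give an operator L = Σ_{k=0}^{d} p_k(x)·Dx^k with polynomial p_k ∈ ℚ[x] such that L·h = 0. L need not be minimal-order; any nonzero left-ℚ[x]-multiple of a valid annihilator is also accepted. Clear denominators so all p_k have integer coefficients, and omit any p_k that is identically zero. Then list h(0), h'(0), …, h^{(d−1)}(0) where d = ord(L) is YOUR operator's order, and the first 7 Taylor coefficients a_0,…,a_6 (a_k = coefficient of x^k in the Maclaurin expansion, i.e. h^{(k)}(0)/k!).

f: a_k = 1, 3, 9, 27, 81, 243, 729, …
g: a_k = -1, -3/2, 9/8, -27/16, 405/128, -1701/256, 15309/1024, …
f+g: L₀ = lclm(L_f,L_g), ord ≤ 1+1.
L = (-45 - 81·x) + (27 + 126·x + 243·x^2)·Dx + (-2 - 18·x + 18·x^2 + 162·x^3)·Dx^2  (order 2).
h: a_k = 0, 3/2, 81/8, 405/16, 10773/128, 60507/256, 761805/1024, …
ICs: h(0) = 0, h′(0) = 3/2.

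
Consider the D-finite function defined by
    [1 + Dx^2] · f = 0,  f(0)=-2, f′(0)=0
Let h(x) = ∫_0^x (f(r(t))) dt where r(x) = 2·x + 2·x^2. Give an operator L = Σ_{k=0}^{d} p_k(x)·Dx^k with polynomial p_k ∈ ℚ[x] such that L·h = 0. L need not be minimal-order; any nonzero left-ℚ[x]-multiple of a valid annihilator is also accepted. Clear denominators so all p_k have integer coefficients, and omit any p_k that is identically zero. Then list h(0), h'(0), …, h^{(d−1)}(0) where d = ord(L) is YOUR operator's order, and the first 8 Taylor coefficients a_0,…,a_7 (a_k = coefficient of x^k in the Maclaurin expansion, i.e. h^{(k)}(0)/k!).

L = (4 + 24·x + 48·x^2 + 32·x^3)·Dx - 2·Dx^2 + (1 + 2·x)·Dx^3  (order 3).
h: a_k = 0, -2, 0, 4/3, 2, 8/15, -8/9, -352/315, …
ICs: h(0) = 0, h′(0) = -2, h′′(0) = 0.

f: a_k = -2, 0, 1, 0, -1/12, 0, 1/360, 0, …
L₀ from L_f via x↦r, Dx↦r'^{-1}Dx.
h=∫h₀ ⇒ L = L₀·Dx.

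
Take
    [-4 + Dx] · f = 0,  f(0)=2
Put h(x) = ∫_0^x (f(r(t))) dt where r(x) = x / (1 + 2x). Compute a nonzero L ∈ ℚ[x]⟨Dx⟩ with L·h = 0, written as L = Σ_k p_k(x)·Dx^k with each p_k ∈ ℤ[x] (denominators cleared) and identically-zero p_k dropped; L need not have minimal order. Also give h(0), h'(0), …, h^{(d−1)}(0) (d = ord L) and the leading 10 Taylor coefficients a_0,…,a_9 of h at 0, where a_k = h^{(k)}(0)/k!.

f: a_k = 2, 8, 16, 64/3, 64/3, 256/15, 512/45, 2048/315, 1024/315, 4096/2835, …
L₀ from L_f via x↦r, Dx↦r'^{-1}Dx.
∫: right-multiply L₀ by Dx.
L = -4·Dx + (1 + 4·x + 4·x^2)·Dx^2  (order 2).
h: a_k = 0, 2, 4, 0, -8/3, 64/15, -64/15, 512/315, 320/63, -16384/945, …
ICs: h(0) = 0, h′(0) = 2.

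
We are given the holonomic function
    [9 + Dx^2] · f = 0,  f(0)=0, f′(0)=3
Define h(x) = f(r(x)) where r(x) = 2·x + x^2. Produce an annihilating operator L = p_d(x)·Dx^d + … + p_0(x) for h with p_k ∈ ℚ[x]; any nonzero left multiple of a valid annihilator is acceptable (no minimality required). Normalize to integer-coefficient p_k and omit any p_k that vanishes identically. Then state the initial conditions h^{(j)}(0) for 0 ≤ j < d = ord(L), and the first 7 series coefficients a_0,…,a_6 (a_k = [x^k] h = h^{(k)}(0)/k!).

L = (36 + 108·x + 108·x^2 + 36·x^3) - Dx + (1 + x)·Dx^2  (order 2).
h: a_k = 0, 6, 3, -36, -54, 189/5, 315/2, …
ICs: h(0) = 0, h′(0) = 6.

f: a_k = 0, 3, 0, -9/2, 0, 81/40, 0, …
L₀ from L_f via x↦r, Dx↦r'^{-1}Dx.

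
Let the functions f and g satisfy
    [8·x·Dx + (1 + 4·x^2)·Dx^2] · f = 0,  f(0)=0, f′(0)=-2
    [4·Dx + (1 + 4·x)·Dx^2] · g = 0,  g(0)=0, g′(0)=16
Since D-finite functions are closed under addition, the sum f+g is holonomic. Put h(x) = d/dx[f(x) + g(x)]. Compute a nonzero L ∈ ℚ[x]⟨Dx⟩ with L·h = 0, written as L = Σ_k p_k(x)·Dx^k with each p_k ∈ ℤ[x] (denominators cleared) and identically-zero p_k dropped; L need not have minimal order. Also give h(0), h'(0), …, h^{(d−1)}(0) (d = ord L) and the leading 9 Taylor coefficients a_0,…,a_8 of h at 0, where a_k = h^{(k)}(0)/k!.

L = (-8 - 96·x + 96·x^2 + 128·x^3) + (-10 - 16·x - 72·x^2 + 192·x^3 + 256·x^4)·Dx + (-1 - 2·x + 8·x^2 + 8·x^3 + 48·x^4 + 64·x^5)·Dx^2  (order 2).
h: a_k = 14, -64, 264, -1024, 4064, -16384, 65664, -262144, 1048064, …
ICs: h(0) = 14, h′(0) = -64.

f: a_k = 0, -2, 0, 8/3, 0, -32/5, 0, 128/7, 0, …
g: a_k = 0, 16, -32, 256/3, -256, 4096/5, -8192/3, 65536/7, -32768, …
Sum ⇒ L₀ = lclm(L_f,L_g) in ℚ(x)⟨Dx⟩.
Derive L from L₀ (diff closure).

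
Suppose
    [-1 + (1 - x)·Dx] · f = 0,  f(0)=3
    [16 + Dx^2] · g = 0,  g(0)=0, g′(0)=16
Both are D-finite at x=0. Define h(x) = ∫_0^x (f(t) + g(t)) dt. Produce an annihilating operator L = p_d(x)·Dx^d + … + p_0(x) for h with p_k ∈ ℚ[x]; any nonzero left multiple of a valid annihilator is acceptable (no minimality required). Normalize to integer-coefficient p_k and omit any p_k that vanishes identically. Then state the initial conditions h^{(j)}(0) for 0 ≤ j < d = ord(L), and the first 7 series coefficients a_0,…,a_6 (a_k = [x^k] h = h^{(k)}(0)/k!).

L = (176 - 256·x + 128·x^2)·Dx + (-144 + 400·x - 384·x^2 + 128·x^3)·Dx^2 + (11 - 16·x + 8·x^2)·Dx^3 + (-9 + 25·x - 24·x^2 + 8·x^3)·Dx^4  (order 4).
h: a_k = 0, 3, 19/2, 1, -119/12, 3/5, 557/90, …
ICs: h(0) = 0, h′(0) = 3, h′′(0) = 19, h′′′(0) = 6.

f: a_k = 3, 3, 3, 3, 3, 3, 3, …
g: a_k = 0, 16, 0, -128/3, 0, 512/15, 0, …
Weyl lclm of L_f,L_g ⇒ L₀ (ord ≤ 3).
h=∫₀ˣh₀: take L = L₀·Dx.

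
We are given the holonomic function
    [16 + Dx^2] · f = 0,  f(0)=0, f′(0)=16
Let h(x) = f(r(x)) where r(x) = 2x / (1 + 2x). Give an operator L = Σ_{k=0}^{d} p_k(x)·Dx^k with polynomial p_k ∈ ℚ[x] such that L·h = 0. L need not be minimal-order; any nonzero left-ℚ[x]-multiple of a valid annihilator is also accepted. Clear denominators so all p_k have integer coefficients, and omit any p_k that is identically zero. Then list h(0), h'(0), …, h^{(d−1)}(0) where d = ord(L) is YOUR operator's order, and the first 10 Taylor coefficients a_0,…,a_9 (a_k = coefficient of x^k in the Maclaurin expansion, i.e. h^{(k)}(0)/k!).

f: a_k = 0, 16, 0, -128/3, 0, 512/15, 0, -4096/315, 0, 8192/2835, …
L₀ from L_f via x↦r, Dx↦r'^{-1}Dx.
L = 64 + (4 + 24·x + 48·x^2 + 32·x^3)·Dx + (1 + 8·x + 24·x^2 + 32·x^3 + 16·x^4)·Dx^2  (order 2).
h: a_k = 0, 32, -64, -640/3, 1792, -98816/15, 15360, -5040128/315, -2576384/45, 246603776/567, …
ICs: h(0) = 0, h′(0) = 32.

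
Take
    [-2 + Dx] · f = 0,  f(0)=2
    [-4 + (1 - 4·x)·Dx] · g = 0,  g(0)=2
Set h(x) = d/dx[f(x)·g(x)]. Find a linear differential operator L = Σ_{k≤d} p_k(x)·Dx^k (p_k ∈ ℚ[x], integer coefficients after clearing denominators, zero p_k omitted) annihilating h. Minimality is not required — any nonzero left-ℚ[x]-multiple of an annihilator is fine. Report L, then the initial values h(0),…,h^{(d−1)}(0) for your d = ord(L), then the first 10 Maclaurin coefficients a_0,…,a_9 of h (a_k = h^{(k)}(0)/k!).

L = (26 - 48·x + 32·x^2) + (-3 + 16·x - 16·x^2)·Dx  (order 1).
h: a_k = 24, 208, 1264, 6752, 101296/3, 2431136/15, 11345312/15, 1089150016/315, 4901175088/315, 65349001184/945, …
ICs: h(0) = 24.

f: a_k = 2, 4, 4, 8/3, 4/3, 8/15, 8/45, 16/315, 4/315, 8/2835, …
g: a_k = 2, 8, 32, 128, 512, 2048, 8192, 32768, 131072, 524288, …
L₀ := L_f ⊗_s L_g (sym. prod.), ord ≤ 1.
h=h₀': d/dx-closure on L₀ ⇒ L.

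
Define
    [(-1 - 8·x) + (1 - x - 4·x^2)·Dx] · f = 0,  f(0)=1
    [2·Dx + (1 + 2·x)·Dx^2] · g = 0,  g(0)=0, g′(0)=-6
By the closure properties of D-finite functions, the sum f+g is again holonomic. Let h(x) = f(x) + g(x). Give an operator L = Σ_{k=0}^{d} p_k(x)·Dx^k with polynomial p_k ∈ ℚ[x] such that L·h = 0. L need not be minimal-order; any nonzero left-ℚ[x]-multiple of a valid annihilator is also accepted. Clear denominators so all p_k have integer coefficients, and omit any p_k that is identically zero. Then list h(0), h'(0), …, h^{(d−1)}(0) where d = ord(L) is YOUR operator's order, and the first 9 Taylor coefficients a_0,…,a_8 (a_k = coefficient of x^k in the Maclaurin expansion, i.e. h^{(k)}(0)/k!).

f: a_k = 1, 1, 5, 9, 29, 65, 181, 441, 1165, …
g: a_k = 0, -6, 6, -8, 12, -96/5, 32, -384/7, 96, …
L₀ := lclm(L_f,L_g); ord L₀ ≤ 1+2.
L = (94 + 644·x + 1664·x^2 + 1920·x^3 + 1536·x^4)·Dx + (23 + 324·x + 1448·x^2 + 3072·x^3 + 3904·x^4 + 2560·x^5)·Dx^2 + (-6 - 35·x - 53·x^2 + 98·x^3 + 528·x^4 + 864·x^5 + 512·x^6)·Dx^3  (order 3).
h: a_k = 1, -5, 11, 1, 41, 229/5, 213, 2703/7, 1261, …
ICs: h(0) = 1, h′(0) = -5, h′′(0) = 22.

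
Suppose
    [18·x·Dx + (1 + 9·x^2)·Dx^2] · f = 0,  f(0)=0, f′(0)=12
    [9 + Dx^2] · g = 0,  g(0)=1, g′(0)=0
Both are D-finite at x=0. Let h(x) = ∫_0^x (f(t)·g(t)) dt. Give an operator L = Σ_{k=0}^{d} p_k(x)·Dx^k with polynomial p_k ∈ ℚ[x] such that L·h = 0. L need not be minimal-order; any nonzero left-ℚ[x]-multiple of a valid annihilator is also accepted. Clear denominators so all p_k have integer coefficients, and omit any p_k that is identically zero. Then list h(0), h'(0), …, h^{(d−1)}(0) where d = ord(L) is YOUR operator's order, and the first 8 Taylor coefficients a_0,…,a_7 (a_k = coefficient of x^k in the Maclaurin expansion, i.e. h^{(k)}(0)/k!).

f: a_k = 0, 12, 0, -36, 0, 972/5, 0, -8748/7, …
g: a_k = 1, 0, -9/2, 0, 27/8, 0, -81/80, 0, …
f·g: L₀ = L_f ⊗_s L_g, ord ≤ 2·2.
h=∫₀ˣh₀: take L = L₀·Dx.
L = (810 + 18954·x^2 + 72171·x^4 + 236196·x^6 + 531441·x^8)·Dx + (972·x + 14580·x^3 + 78732·x^5 + 236196·x^7)·Dx^2 + (108 + 2592·x^2 + 13122·x^4 + 52488·x^6 + 118098·x^8)·Dx^3 + (108·x + 1620·x^3 + 8748·x^5 + 26244·x^7)·Dx^4 + (2 + 54·x^2 + 567·x^4 + 2916·x^6 + 6561·x^8)·Dx^5  (order 5).
h: a_k = 0, 0, 6, 0, -45/2, 0, 1323/20, 0, …
ICs: h(0) = 0, h′(0) = 0, h′′(0) = 12, h′′′(0) = 0, h′′′′(0) = -540.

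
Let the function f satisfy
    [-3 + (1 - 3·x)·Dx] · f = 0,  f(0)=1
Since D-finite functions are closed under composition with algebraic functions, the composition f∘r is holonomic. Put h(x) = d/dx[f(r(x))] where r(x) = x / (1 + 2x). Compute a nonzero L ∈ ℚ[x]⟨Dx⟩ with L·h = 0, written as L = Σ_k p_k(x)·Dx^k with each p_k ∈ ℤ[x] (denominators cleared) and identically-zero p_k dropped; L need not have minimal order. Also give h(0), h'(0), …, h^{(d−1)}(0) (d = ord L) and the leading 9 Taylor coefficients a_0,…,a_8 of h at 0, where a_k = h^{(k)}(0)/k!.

L = 4 + (-2 + 2·x)·Dx  (order 1).
h: a_k = 3, 6, 9, 12, 15, 18, 21, 24, 27, …
ICs: h(0) = 3.

f: a_k = 1, 3, 9, 27, 81, 243, 729, 2187, 6561, …
L₀ from L_f via x↦r, Dx↦r'^{-1}Dx.
h=h₀': d/dx-closure on L₀ ⇒ L.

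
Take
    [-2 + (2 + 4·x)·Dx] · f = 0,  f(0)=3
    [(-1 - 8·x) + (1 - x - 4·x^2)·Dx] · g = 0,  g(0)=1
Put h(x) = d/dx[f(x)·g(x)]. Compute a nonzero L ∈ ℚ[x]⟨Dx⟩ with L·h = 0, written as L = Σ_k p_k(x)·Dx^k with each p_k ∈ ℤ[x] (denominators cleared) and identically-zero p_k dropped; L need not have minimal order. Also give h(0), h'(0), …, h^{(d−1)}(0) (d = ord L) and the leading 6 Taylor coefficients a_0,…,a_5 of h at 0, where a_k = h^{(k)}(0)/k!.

f: a_k = 3, 3, -3/2, 3/2, -15/8, 21/8, …
g: a_k = 1, 1, 5, 9, 29, 65, …
Sym-product of L_f,L_g gives L₀ (≤ ord 1).
Differentiate: ansatz ord ≤ ord L₀ ⇒ L.
L = (11 + 84·x + 243·x^2 + 360·x^3 + 240·x^4) + (-2 - 11·x - 9·x^2 + 58·x^3 + 144·x^4 + 96·x^5)·Dx  (order 1).
h: a_k = 6, 33, 126, 849/2, 5535/4, 33471/8, …
ICs: h(0) = 6.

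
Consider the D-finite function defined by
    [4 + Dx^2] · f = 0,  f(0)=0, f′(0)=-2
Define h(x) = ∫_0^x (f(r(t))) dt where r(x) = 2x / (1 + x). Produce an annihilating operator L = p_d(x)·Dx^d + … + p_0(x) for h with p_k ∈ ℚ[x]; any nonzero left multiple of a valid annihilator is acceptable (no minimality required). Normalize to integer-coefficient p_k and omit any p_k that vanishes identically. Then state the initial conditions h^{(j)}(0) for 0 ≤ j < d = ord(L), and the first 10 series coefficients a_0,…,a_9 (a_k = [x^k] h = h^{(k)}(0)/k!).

f: a_k = 0, -2, 0, 4/3, 0, -4/15, 0, 8/315, 0, -4/2835, …
h₀=f(r): pull back L_f along r ⇒ L₀.
h=∫h₀ ⇒ L = L₀·Dx.
L = 16·Dx + (2 + 6·x + 6·x^2 + 2·x^3)·Dx^2 + (1 + 4·x + 6·x^2 + 4·x^3 + x^4)·Dx^3  (order 3).
h: a_k = 0, 0, -2, 4/3, 5/3, -28/5, 386/45, -60/7, 2461/630, 2516/405, …
ICs: h(0) = 0, h′(0) = 0, h′′(0) = -4.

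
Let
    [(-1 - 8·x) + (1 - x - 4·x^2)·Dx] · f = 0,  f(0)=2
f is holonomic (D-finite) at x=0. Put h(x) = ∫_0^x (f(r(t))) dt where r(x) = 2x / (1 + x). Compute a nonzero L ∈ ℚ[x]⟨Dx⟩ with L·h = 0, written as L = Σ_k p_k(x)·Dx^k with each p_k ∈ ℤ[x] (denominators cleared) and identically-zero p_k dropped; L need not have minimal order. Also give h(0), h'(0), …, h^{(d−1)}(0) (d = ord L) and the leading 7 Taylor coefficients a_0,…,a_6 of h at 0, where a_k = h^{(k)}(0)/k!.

L = (2 + 34·x)·Dx + (-1 - x + 17·x^2 + 17·x^3)·Dx^2  (order 2).
h: a_k = 0, 2, 2, 12, 17, 612/5, 578/3, …
ICs: h(0) = 0, h′(0) = 2.

f: a_k = 2, 2, 10, 18, 58, 130, 362, …
Change of var in L_f (x↦r) gives L₀.
h=∫₀ˣh₀: take L = L₀·Dx.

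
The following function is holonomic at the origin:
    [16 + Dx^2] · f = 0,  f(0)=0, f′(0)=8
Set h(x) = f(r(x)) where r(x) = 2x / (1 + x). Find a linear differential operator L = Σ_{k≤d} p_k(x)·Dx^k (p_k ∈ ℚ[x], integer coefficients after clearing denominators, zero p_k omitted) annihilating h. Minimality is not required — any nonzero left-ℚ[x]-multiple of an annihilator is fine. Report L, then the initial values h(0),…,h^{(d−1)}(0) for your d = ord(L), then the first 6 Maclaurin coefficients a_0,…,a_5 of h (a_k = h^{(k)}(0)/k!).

f: a_k = 0, 8, 0, -64/3, 0, 256/15, …
h₀=f(r): pull back L_f along r ⇒ L₀.
L = 64 + (2 + 6·x + 6·x^2 + 2·x^3)·Dx + (1 + 4·x + 6·x^2 + 4·x^3 + x^4)·Dx^2  (order 2).
h: a_k = 0, 16, -16, -464/3, 496, -6928/15, …
ICs: h(0) = 0, h′(0) = 16.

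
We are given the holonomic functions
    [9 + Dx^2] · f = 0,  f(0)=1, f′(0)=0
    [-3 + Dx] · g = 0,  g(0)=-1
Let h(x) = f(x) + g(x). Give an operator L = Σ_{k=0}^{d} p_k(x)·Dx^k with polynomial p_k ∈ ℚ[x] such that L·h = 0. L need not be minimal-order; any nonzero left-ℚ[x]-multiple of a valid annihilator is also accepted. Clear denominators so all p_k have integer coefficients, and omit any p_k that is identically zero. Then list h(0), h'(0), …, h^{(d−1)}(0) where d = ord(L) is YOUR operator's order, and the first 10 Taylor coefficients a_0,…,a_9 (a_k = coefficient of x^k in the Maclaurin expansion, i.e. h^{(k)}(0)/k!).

L = -27 + 9·Dx - 3·Dx^2 + Dx^3  (order 3).
h: a_k = 0, -3, -9, -9/2, 0, -81/40, -81/40, -243/560, 0, -243/4480, …
ICs: h(0) = 0, h′(0) = -3, h′′(0) = -18.

f: a_k = 1, 0, -9/2, 0, 27/8, 0, -81/80, 0, 729/4480, 0, …
g: a_k = -1, -3, -9/2, -9/2, -27/8, -81/40, -81/80, -243/560, -729/4480, -243/4480, …
Sum ⇒ L₀ = lclm(L_f,L_g) in ℚ(x)⟨Dx⟩.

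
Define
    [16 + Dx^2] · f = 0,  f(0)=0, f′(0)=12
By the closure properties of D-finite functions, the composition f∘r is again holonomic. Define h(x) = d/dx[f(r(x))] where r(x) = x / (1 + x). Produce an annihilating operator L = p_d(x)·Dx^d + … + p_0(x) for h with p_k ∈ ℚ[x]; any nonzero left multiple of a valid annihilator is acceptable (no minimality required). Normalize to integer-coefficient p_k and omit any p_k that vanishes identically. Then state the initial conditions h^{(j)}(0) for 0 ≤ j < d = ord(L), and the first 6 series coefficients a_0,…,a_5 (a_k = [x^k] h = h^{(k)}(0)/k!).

L = (22 + 12·x + 6·x^2) + (6 + 18·x + 18·x^2 + 6·x^3)·Dx + (1 + 4·x + 6·x^2 + 4·x^3 + x^4)·Dx^2  (order 2).
h: a_k = 12, -24, -60, 336, -772, 1080, …
ICs: h(0) = 12, h′(0) = -24.

f: a_k = 0, 12, 0, -32, 0, 128/5, …
h₀=f(r): pull back L_f along r ⇒ L₀.
h₀' ⇒ L via d/dx closure of L₀.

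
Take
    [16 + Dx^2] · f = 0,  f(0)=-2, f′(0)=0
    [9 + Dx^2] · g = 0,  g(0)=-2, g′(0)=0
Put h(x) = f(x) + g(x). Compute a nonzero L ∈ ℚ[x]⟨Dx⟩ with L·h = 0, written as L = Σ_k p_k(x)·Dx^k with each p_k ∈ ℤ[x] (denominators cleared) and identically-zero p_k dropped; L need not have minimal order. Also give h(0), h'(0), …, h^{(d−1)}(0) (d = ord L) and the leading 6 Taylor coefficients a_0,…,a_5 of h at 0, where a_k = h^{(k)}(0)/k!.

L = 144 + 25·Dx^2 + Dx^4  (order 4).
h: a_k = -4, 0, 25, 0, -337/12, 0, …
ICs: h(0) = -4, h′(0) = 0, h′′(0) = 50, h′′′(0) = 0.

f: a_k = -2, 0, 16, 0, -64/3, 0, …
g: a_k = -2, 0, 9, 0, -27/4, 0, …
L₀ := lclm(L_f,L_g); ord L₀ ≤ 2+2.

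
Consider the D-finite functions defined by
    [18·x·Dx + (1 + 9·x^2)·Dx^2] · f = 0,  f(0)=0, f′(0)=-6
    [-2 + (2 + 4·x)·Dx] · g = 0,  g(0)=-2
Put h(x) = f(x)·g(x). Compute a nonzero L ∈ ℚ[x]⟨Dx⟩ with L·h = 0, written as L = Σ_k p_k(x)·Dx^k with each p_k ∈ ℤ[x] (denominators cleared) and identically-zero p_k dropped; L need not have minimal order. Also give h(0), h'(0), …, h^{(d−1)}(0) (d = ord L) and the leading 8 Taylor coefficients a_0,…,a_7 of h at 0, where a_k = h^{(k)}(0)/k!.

f: a_k = 0, -6, 0, 18, 0, -486/5, 0, 4374/7, …
g: a_k = -2, -2, 1, -1, 5/4, -7/4, 21/8, -33/8, …
h₀=f·g: eliminate ⇒ L₀, order ≤ 2·1.
L = (3 - 18·x - 9·x^2) + (-2 + 14·x + 54·x^2 + 36·x^3)·Dx + (1 + 4·x + 13·x^2 + 36·x^3 + 36·x^4)·Dx^2  (order 2).
h: a_k = 0, 12, 12, -42, -30, 2049/10, 1869/10, -187623/140, …
ICs: h(0) = 0, h′(0) = 12.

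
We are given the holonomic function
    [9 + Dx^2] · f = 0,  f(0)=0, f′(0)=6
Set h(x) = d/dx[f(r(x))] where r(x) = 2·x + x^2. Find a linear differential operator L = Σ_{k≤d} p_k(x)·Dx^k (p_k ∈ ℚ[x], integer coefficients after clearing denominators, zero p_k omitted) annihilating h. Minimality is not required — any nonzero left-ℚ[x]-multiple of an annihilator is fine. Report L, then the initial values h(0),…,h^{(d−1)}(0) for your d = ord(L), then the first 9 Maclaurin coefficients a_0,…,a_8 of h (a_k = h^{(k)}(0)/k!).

L = (39 + 144·x + 216·x^2 + 144·x^3 + 36·x^4) + (-3 - 3·x)·Dx + (1 + 2·x + x^2)·Dx^2  (order 2).
h: a_k = 12, 12, -216, -432, 378, 1890, 7452/5, -9072/5, -306909/70, …
ICs: h(0) = 12, h′(0) = 12.

f: a_k = 0, 6, 0, -9, 0, 81/20, 0, -243/280, 0, …
h₀=f(r): pull back L_f along r ⇒ L₀.
Derive L from L₀ (diff closure).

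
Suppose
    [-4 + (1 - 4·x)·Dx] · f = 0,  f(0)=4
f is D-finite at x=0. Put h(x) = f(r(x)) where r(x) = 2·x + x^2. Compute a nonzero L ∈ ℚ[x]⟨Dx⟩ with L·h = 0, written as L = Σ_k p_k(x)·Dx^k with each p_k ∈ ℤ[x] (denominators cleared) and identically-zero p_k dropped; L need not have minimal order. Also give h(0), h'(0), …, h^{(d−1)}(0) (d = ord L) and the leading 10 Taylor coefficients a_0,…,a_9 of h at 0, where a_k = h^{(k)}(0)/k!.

f: a_k = 4, 16, 64, 256, 1024, 4096, 16384, 65536, 262144, 1048576, …
f∘r: x↦r, Dx↦Dx/r' in L_f ⇒ L₀.
L = (8 + 8·x) + (-1 + 8·x + 4·x^2)·Dx  (order 1).
h: a_k = 4, 32, 272, 2304, 19520, 165376, 1401088, 11870208, 100566016, 852008960, …
ICs: h(0) = 4.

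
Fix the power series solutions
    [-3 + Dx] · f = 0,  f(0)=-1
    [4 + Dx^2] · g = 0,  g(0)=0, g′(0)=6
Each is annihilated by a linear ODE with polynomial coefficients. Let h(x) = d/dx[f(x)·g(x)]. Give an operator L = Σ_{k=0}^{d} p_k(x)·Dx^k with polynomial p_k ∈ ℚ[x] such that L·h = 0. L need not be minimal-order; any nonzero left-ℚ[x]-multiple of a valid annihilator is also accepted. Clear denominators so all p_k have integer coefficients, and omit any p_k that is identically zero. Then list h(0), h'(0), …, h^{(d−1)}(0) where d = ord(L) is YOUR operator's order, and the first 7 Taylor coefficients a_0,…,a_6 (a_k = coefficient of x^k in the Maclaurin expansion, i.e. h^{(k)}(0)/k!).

L = 13 - 6·Dx + Dx^2  (order 2).
h: a_k = -6, -36, -69, -60, -61/4, 207/10, 3277/120, …
ICs: h(0) = -6, h′(0) = -36.

f: a_k = -1, -3, -9/2, -9/2, -27/8, -81/40, -81/80, …
g: a_k = 0, 6, 0, -4, 0, 4/5, 0, …
f·g: L₀ = L_f ⊗_s L_g, ord ≤ 1·2.
h=h₀': d/dx-closure on L₀ ⇒ L.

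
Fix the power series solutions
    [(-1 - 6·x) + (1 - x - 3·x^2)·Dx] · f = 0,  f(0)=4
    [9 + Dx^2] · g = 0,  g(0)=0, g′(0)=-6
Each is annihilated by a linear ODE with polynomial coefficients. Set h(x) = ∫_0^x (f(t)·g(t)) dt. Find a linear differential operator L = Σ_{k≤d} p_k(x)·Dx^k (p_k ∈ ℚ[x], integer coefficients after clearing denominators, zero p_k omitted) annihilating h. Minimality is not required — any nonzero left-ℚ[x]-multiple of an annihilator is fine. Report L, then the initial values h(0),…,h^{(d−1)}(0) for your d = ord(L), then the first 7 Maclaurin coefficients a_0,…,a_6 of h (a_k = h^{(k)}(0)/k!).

L = (-3 + 9·x + 27·x^2)·Dx + (2 + 12·x)·Dx^2 + (-1 + x + 3·x^2)·Dx^3  (order 3).
h: a_k = 0, 0, -12, -8, -15, -132/5, -547/10, …
ICs: h(0) = 0, h′(0) = 0, h′′(0) = -24.

f: a_k = 4, 4, 16, 28, 76, 160, 388, …
g: a_k = 0, -6, 0, 9, 0, -81/20, 0, …
h₀=f·g: eliminate ⇒ L₀, order ≤ 1·2.
∫: right-multiply L₀ by Dx.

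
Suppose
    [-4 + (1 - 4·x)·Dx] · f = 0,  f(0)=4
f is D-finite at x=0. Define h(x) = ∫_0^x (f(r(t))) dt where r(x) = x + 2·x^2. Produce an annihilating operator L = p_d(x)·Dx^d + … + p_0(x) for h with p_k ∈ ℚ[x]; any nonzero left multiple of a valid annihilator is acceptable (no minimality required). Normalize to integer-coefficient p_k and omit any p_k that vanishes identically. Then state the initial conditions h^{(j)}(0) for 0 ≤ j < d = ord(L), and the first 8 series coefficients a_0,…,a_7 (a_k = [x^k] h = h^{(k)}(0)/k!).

f: a_k = 4, 16, 64, 256, 1024, 4096, 16384, 65536, …
h₀=f(r): pull back L_f along r ⇒ L₀.
h=∫₀ˣh₀: take L = L₀·Dx.
L = (4 + 16·x)·Dx + (-1 + 4·x + 8·x^2)·Dx^2  (order 2).
h: a_k = 0, 4, 8, 32, 128, 2816/5, 2560, 83968/7, …
ICs: h(0) = 0, h′(0) = 4.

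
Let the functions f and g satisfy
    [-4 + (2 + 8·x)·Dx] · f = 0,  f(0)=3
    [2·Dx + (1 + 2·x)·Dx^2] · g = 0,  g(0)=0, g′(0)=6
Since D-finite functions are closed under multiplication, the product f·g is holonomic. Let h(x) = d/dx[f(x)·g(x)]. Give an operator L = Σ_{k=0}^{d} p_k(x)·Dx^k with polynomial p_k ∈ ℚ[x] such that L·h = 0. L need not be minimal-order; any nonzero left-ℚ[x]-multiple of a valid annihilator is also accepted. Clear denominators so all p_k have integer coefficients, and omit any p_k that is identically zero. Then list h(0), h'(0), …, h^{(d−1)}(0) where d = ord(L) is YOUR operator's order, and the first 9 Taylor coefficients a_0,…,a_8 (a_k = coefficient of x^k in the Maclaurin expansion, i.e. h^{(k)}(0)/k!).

L = (2 + 16·x + 8·x^2) + (7 + 54·x + 120·x^2 + 64·x^3)·Dx + (1 + 11·x + 42·x^2 + 64·x^3 + 32·x^4)·Dx^2  (order 2).
h: a_k = 18, 36, -144, 480, -1572, 26136/5, -88992/5, 2172672/35, -1548108/7, …
ICs: h(0) = 18, h′(0) = 36.

f: a_k = 3, 6, -6, 12, -30, 84, -252, 792, -2574, …
g: a_k = 0, 6, -6, 8, -12, 96/5, -32, 384/7, -96, …
L₀ := L_f ⊗_s L_g (sym. prod.), ord ≤ 2.
Derive L from L₀ (diff closure).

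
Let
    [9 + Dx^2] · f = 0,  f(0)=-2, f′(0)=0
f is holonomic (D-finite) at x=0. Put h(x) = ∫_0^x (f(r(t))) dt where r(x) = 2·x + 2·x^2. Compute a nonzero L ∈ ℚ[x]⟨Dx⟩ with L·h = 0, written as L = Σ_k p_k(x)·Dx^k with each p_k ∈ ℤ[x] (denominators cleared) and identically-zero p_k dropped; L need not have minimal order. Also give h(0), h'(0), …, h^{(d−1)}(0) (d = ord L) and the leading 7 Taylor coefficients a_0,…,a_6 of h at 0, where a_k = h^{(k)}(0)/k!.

L = (36 + 216·x + 432·x^2 + 288·x^3)·Dx - 2·Dx^2 + (1 + 2·x)·Dx^3  (order 3).
h: a_k = 0, -2, 0, 12, 18, -72/5, -72, …
ICs: h(0) = 0, h′(0) = -2, h′′(0) = 0.

f: a_k = -2, 0, 9, 0, -27/4, 0, 81/40, …
Substitute x→r, Dx→(1/r')Dx; clear ⇒ L₀.
h=∫h₀ ⇒ L = L₀·Dx.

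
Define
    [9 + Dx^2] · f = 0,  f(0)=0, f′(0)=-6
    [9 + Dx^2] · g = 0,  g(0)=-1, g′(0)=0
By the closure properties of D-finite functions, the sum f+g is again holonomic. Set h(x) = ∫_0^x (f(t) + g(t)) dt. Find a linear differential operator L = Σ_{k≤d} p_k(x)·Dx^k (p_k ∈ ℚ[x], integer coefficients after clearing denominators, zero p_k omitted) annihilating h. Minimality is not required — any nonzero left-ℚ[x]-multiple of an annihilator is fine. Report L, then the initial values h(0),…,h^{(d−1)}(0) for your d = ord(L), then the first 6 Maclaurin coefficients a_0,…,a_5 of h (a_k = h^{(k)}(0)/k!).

f: a_k = 0, -6, 0, 9, 0, -81/20, …
g: a_k = -1, 0, 9/2, 0, -27/8, 0, …
L₀ := lclm(L_f,L_g); ord L₀ ≤ 2+2.
h=∫h₀ ⇒ L = L₀·Dx.
L = 9·Dx + Dx^3  (order 3).
h: a_k = 0, -1, -3, 3/2, 9/4, -27/40, …
ICs: h(0) = 0, h′(0) = -1, h′′(0) = -6.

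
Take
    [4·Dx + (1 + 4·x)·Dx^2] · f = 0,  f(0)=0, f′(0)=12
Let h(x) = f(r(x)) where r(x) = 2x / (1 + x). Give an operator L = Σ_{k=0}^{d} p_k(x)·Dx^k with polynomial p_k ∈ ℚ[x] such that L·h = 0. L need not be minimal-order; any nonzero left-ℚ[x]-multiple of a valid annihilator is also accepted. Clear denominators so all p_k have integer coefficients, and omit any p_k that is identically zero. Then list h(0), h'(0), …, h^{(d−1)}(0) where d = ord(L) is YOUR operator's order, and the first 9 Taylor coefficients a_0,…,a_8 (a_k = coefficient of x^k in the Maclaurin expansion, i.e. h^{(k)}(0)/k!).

f: a_k = 0, 12, -24, 64, -192, 3072/5, -2048, 49152/7, -24576, …
Change of var in L_f (x↦r) gives L₀.
L = (10 + 18·x)·Dx + (1 + 10·x + 9·x^2)·Dx^2  (order 2).
h: a_k = 0, 24, -120, 728, -4920, 177144/5, -265720, 14348904/7, -16142520, …
ICs: h(0) = 0, h′(0) = 24.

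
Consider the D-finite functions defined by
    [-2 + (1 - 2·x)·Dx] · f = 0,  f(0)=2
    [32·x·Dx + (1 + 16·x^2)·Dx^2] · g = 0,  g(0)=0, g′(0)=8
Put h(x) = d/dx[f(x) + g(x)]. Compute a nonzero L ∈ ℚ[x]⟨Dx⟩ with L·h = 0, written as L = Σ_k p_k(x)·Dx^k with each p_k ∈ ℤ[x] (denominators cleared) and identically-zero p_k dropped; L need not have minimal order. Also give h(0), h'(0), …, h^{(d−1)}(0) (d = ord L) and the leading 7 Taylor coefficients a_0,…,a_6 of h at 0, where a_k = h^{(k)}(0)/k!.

f: a_k = 2, 4, 8, 16, 32, 64, 128, …
g: a_k = 0, 8, 0, -128/3, 0, 2048/5, 0, …
Sum ⇒ L₀ = lclm(L_f,L_g) in ℚ(x)⟨Dx⟩.
Derive L from L₀ (diff closure).
L = (-32 + 256·x + 1536·x^2) + (14 - 32·x - 160·x^2 + 1536·x^3)·Dx + (-1 - 6·x - 96·x^3 + 256·x^4)·Dx^2  (order 2).
h: a_k = 12, 16, -80, 128, 2368, 768, -30976, …
ICs: h(0) = 12, h′(0) = 16.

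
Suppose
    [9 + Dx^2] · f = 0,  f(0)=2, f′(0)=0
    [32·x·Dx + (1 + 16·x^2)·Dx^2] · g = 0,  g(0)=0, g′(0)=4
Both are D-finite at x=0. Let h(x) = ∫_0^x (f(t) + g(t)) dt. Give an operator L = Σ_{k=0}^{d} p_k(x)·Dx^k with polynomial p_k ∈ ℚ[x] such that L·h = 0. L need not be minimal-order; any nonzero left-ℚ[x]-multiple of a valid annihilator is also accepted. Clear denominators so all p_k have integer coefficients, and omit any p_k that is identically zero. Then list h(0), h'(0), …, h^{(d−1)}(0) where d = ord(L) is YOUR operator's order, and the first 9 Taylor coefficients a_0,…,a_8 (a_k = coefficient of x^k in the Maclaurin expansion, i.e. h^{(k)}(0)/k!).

f: a_k = 2, 0, -9, 0, 27/4, 0, -81/40, 0, 729/2240, …
g: a_k = 0, 4, 0, -64/3, 0, 1024/5, 0, -16384/7, 0, …
h₀=f+g: left-lcm gives L₀, ord ≤ 4.
Integrate: L := L₀·Dx.
L = (-52704·x + 967680·x^3 + 663552·x^5)·Dx^2 + (-207 + 13104·x^2 + 283392·x^4 + 331776·x^6)·Dx^3 + (-5856·x + 107520·x^3 + 73728·x^5)·Dx^4 + (-23 + 1456·x^2 + 31488·x^4 + 36864·x^6)·Dx^5  (order 5).
h: a_k = 0, 2, 2, -3, -16/3, 27/20, 512/15, -81/280, -2048/7, …
ICs: h(0) = 0, h′(0) = 2, h′′(0) = 4, h′′′(0) = -18, h′′′′(0) = -128.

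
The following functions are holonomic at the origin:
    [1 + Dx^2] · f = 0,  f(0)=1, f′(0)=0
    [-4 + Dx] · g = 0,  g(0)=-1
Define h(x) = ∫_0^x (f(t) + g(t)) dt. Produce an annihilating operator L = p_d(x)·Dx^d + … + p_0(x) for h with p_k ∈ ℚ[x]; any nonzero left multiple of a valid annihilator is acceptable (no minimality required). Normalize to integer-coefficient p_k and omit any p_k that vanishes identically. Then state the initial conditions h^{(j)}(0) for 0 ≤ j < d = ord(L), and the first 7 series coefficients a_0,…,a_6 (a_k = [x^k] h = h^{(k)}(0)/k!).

f: a_k = 1, 0, -1/2, 0, 1/24, 0, -1/720, …
g: a_k = -1, -4, -8, -32/3, -32/3, -128/15, -256/45, …
L₀ := lclm(L_f,L_g); ord L₀ ≤ 2+1.
Integrate: L := L₀·Dx.
L = -4·Dx + Dx^2 - 4·Dx^3 + Dx^4  (order 4).
h: a_k = 0, 0, -2, -17/6, -8/3, -17/8, -64/45, …
ICs: h(0) = 0, h′(0) = 0, h′′(0) = -4, h′′′(0) = -17.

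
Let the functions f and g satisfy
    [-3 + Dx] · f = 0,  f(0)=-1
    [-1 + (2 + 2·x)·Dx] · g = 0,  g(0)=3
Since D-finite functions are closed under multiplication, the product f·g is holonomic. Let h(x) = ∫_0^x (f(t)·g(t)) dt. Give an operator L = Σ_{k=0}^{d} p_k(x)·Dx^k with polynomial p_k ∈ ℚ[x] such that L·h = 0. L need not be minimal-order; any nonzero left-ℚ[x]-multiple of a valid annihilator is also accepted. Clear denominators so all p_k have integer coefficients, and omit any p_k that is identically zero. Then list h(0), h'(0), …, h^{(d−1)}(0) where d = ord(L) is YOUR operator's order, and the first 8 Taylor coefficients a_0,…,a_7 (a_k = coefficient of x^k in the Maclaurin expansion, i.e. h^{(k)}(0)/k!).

f: a_k = -1, -3, -9/2, -9/2, -27/8, -81/40, -81/80, -243/560, …
g: a_k = 3, 3/2, -3/8, 3/16, -15/128, 21/256, -63/1024, 99/2048, …
Product ⇒ symmetric product L₀, ord ≤ 1.
h=∫₀ˣh₀: take L = L₀·Dx.
L = (-7 - 6·x)·Dx + (2 + 2·x)·Dx^2  (order 2).
h: a_k = 0, -3, -21/4, -47/8, -309/64, -2001/640, -4277/2560, -27189/35840, …
ICs: h(0) = 0, h′(0) = -3.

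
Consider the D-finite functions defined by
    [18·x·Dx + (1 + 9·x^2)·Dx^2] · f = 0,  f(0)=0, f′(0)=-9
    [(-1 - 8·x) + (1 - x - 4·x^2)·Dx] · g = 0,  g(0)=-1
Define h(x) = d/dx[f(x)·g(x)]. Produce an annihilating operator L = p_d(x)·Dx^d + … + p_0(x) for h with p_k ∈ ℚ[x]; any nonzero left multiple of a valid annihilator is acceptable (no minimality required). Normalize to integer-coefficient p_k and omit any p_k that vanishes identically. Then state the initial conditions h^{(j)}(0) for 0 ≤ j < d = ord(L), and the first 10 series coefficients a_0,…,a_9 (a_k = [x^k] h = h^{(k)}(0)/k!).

L = (6 + 5022·x^2 + 7776·x^3 + 46656·x^4) + (21 + 186·x + 297·x^2 + 1710·x^3 + 7776·x^4 + 31104·x^5)·Dx + (-4 - 5·x - 119·x^2 + 99·x^3 - 315·x^4 + 1296·x^5 + 3888·x^6)·Dx^2  (order 2).
h: a_k = 9, 18, 54, 216, 1359, 14634/5, 4464, 724896/35, 3685743/35, 1543950/7, …
ICs: h(0) = 9, h′(0) = 18.

f: a_k = 0, -9, 0, 27, 0, -729/5, 0, 6561/7, 0, -6561, …
g: a_k = -1, -1, -5, -9, -29, -65, -181, -441, -1165, -2929, …
Product ⇒ symmetric product L₀, ord ≤ 2.
h₀' ⇒ L via d/dx closure of L₀.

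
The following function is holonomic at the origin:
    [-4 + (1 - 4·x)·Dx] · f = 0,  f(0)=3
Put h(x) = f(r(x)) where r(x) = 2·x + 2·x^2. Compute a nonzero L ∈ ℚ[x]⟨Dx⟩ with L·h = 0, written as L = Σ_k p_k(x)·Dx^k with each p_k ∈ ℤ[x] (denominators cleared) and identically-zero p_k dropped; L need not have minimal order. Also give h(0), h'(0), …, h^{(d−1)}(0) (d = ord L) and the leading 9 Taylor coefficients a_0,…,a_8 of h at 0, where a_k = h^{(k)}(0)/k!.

f: a_k = 3, 12, 48, 192, 768, 3072, 12288, 49152, 196608, …
Substitute x→r, Dx→(1/r')Dx; clear ⇒ L₀.
L = (8 + 16·x) + (-1 + 8·x + 8·x^2)·Dx  (order 1).
h: a_k = 3, 24, 216, 1920, 17088, 152064, 1353216, 12042240, 107163648, …
ICs: h(0) = 3.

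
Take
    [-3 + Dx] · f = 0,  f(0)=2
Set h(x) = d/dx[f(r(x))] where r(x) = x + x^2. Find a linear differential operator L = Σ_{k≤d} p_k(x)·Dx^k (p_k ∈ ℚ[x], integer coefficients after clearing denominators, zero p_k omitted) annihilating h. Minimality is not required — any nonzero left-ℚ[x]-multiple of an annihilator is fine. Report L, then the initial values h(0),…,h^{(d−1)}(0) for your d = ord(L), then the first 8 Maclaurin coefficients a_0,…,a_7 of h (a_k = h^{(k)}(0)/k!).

L = (5 + 12·x + 12·x^2) + (-1 - 2·x)·Dx  (order 1).
h: a_k = 6, 30, 81, 171, 1161/4, 8613/20, 4509/8, 188217/280, …
ICs: h(0) = 6.

f: a_k = 2, 6, 9, 9, 27/4, 81/20, 81/40, 243/280, …
Substitute x→r, Dx→(1/r')Dx; clear ⇒ L₀.
h₀' ⇒ L via d/dx closure of L₀.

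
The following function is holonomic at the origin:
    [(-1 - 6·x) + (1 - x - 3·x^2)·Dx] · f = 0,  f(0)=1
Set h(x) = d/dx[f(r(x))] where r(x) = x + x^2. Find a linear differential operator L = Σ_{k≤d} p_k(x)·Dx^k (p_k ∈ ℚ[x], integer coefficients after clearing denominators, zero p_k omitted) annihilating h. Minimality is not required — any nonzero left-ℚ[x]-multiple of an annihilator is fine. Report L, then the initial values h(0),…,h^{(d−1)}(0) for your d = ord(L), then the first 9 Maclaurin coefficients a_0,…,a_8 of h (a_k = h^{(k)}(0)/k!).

L = (10 + 60·x + 168·x^2 + 396·x^3 + 648·x^4 + 540·x^5 + 180·x^6) + (-1 - 7·x - 6·x^2 + 44·x^3 + 135·x^4 + 180·x^5 + 126·x^6 + 36·x^7)·Dx  (order 1).
h: a_k = 1, 10, 45, 176, 685, 2508, 8925, 31208, 107280, …
ICs: h(0) = 1.

f: a_k = 1, 1, 4, 7, 19, 40, 97, 217, 508, …
Substitute x→r, Dx→(1/r')Dx; clear ⇒ L₀.
h₀' ⇒ L via d/dx closure of L₀.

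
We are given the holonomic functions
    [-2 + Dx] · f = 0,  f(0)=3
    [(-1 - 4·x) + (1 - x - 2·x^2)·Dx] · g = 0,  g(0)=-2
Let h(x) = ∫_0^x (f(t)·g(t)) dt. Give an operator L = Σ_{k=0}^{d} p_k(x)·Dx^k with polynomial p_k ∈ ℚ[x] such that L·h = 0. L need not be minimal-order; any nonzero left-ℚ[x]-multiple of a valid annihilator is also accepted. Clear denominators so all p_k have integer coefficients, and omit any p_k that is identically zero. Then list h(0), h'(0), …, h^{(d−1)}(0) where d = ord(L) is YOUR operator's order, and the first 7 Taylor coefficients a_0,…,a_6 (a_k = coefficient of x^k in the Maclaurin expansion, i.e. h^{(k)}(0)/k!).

f: a_k = 3, 6, 6, 4, 2, 4/5, 4/15, …
g: a_k = -2, -2, -6, -10, -22, -42, -86, …
Product ⇒ symmetric product L₀, ord ≤ 1.
h=∫h₀ ⇒ L = L₀·Dx.
L = (3 + 2·x - 4·x^2)·Dx + (-1 + x + 2·x^2)·Dx^2  (order 2).
h: a_k = 0, -6, -9, -14, -43/2, -174/5, -869/15, …
ICs: h(0) = 0, h′(0) = -6.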